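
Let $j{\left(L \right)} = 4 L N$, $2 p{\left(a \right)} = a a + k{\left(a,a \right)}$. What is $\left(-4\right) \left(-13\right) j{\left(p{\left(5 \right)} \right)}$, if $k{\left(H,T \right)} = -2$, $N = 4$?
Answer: $9568$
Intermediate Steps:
$p{\left(a \right)} = -1 + \frac{a^{2}}{2}$ ($p{\left(a \right)} = \frac{a a - 2}{2} = \frac{a^{2} - 2}{2} = \frac{-2 + a^{2}}{2} = -1 + \frac{a^{2}}{2}$)
$j{\left(L \right)} = 16 L$ ($j{\left(L \right)} = 4 L 4 = 16 L$)
$\left(-4\right) \left(-13\right) j{\left(p{\left(5 \right)} \right)} = \left(-4\right) \left(-13\right) 16 \left(-1 + \frac{5^{2}}{2}\right) = 52 \cdot 16 \left(-1 + \frac{1}{2} \cdot 25\right) = 52 \cdot 16 \left(-1 + \frac{25}{2}\right) = 52 \cdot 16 \cdot \frac{23}{2} = 52 \cdot 184 = 9568$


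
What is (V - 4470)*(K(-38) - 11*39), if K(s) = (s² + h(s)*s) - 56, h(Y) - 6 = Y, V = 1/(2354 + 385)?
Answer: -8876413525/913 ≈ -9.7223e+6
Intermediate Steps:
V = 1/2739 ≈ 0.00036510
h(Y) = 6 + Y
K(s) = -56 + s² + s*(6 + s) (K(s) = (s² + (6 + s)*s) - 56 = (s² + s*(6 + s)) - 56 = -56 + s² + s*(6 + s))
(V - 4470)*(K(-38) - 11*39) = (1/2739 - 4470)*((-56 + (-38)² - 38*(6 - 38)) - 11*39) = -12243329*((-56 + 1444 - 38*(-32)) - 429)/2739 = -12243329*((-56 + 1444 + 1216) - 429)/2739 = -12243329*(2604 - 429)/2739 = -12243329/2739*2175 = -8876413525/913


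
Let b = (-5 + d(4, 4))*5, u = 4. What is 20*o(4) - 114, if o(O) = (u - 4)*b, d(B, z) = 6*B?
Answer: -114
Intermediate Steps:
b = 95 (b = (-5 + 6*4)*5 = (-5 + 24)*5 = 19*5 = 95)
o(O) = 0 (o(O) = (4 - 4)*95 = 0*95 = 0)
20*o(4) - 114 = 20*0 - 114 = 0 - 114 = -114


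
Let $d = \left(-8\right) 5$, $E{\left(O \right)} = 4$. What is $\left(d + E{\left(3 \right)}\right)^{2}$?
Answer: $1296$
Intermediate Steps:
$d = -40$
$\left(d + E{\left(3 \right)}\right)^{2} = \left(-40 + 4\right)^{2} = \left(-36\right)^{2} = 1296$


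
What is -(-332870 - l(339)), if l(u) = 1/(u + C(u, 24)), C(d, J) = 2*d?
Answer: 338528791/1017 ≈ 3.3287e+5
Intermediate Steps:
l(u) = 1/(3*u) (l(u) = 1/(u + 2*u) = 1/(3*u))
-(-332870 - l(339)) = -(-332870 - 1/(3*339)) = -(-332870 - 1*1/1017) = -(-332870 - 1/1017) = -1*(-338528791/1017) = 338528791/1017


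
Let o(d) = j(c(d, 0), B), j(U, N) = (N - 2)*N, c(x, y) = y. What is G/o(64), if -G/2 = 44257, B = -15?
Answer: -88514/255 ≈ -347.11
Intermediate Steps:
j(U, N) = N*(-2 + N) (j(U, N) = (-2 + N)*N = N*(-2 + N))
o(d) = 255 (o(d) = -15*(-2 - 15) = -15*(-17) = 255)
G = -88514 (G = -2*44257 = -88514)
G/o(64) = -88514/255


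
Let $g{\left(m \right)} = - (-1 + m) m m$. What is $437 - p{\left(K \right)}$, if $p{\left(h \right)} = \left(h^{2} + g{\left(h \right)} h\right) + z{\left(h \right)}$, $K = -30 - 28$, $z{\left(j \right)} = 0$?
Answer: $11508681$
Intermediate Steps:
$g{\left(m \right)} = m^{2} \left(1 - m\right)$ ($g{\left(m \right)} = \left(1 - m\right) m m = m \left(1 - m\right) m = m^{2} \left(1 - m\right)$)
$K = -58$
$p{\left(h \right)} = h^{2} + h^{3} \left(1 - h\right)$ ($p{\left(h \right)} = \left(h^{2} + h^{2} \left(1 - h\right) h\right) + 0 = \left(h^{2} + h^{3} \left(1 - h\right)\right) + 0 = h^{2} + h^{3} \left(1 - h\right)$)
$437 - p{\left(K \right)} = 437 - \left(-58\right)^{2} \left(1 - 58 \left(1 - -58\right)\right) = 437 - 3364 \left(1 - 58 \left(1 + 58\right)\right) = 437 - 3364 \left(1 - 3422\right) = 437 - 3364 \left(-3421\right) = 437 - -11508244 = 437 + 11508244 = 11508681$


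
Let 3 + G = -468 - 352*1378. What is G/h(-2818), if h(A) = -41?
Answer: 485527/41 ≈ 11842.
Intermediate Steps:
G = -485527 (G = -3 + (-468 - 352*1378) = -3 + (-468 - 485056) = -3 - 485524 = -485527)
G/h(-2818) = -485527/(-41) = -485527*(-1/41) = 485527/41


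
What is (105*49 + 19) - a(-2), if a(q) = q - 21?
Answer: 5187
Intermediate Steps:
a(q) = -21 + q
(105*49 + 19) - a(-2) = (105*49 + 19) - (-21 - 2) = (5145 + 19) - 1*(-23) = 5164 + 23 = 5187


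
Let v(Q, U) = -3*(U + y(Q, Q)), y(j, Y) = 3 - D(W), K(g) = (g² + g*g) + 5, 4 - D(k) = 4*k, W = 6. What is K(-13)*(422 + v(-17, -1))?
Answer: 122108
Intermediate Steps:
D(k) = 4 - 4*k
K(g) = 5 + 2*g² (K(g) = (g² + g²) + 5 = 2*g² + 5 = 5 + 2*g²)
y(j, Y) = 23 (y(j, Y) = 3 - (4 - 4*6) = 3 - (4 - 24) = 3 - 1*(-20) = 3 + 20 = 23)
v(Q, U) = -69 - 3*U (v(Q, U) = -3*(U + 23) = -3*(23 + U) = -69 - 3*U)
K(-13)*(422 + v(-17, -1)) = (5 + 2*(-13)²)*(422 + (-69 - 3*(-1))) = (5 + 2*169)*(422 + (-69 + 3)) = (5 + 338)*(422 - 66) = 343*356 = 122108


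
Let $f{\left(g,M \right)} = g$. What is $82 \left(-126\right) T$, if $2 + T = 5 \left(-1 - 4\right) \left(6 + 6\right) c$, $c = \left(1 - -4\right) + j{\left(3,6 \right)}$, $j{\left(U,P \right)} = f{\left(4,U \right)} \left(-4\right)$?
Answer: $-34074936$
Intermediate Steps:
$j{\left(U,P \right)} = -16$ ($j{\left(U,P \right)} = 4 \left(-4\right) = -16$)
$c = -11$ ($c = \left(1 - -4\right) - 16 = \left(1 + 4\right) - 16 = 5 - 16 = -11$)
$T = 3298$ ($T = -2 + 5 \left(-1 - 4\right) \left(6 + 6\right) \left(-11\right) = -2 + 5 \left(\left(-5\right) 12\right) \left(-11\right) = -2 + 5 \left(-60\right) \left(-11\right) = -2 - -3300 = -2 + 3300 = 3298$)
$82 \left(-126\right) T = 82 \left(-126\right) 3298 = \left(-10332\right) 3298 = -34074936$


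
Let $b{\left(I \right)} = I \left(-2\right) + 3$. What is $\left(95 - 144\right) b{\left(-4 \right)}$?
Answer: $-539$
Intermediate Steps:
$b{\left(I \right)} = 3 - 2 I$ ($b{\left(I \right)} = - 2 I + 3 = 3 - 2 I$)
$\left(95 - 144\right) b{\left(-4 \right)} = \left(95 - 144\right) \left(3 - -8\right) = - 49 \left(3 + 8\right) = \left(-49\right) 11 = -539$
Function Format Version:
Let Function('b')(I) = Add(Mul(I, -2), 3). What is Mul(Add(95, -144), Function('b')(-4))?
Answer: -539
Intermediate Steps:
Function('b')(I) = Add(3, Mul(-2, I)) (Function('b')(I) = Add(Mul(-2, I), 3) = Add(3, Mul(-2, I)))
Mul(Add(95, -144), Function('b')(-4)) = Mul(Add(95, -144), Add(3, Mul(-2, -4))) = Mul(-49, Add(3, 8)) = Mul(-49, 11) = -539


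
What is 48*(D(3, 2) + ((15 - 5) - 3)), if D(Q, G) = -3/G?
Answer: 264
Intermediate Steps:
48*(D(3, 2) + ((15 - 5) - 3)) = 48*(-3/2 + ((15 - 5) - 3)) = 48*(-3*1/2 + (10 - 3)) = 48*(-3/2 + 7) = 48*(11/2) = 264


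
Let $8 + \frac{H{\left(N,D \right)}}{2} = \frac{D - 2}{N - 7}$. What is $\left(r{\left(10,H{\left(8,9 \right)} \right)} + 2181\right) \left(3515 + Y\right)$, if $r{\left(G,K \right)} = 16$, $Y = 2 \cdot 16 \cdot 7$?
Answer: $8214583$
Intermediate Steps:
$H{\left(N,D \right)} = -16 + \frac{2 \left(-2 + D\right)}{-7 + N}$ ($H{\left(N,D \right)} = -16 + 2 \frac{D - 2}{N - 7} = -16 + 2 \frac{-2 + D}{-7 + N} = -16 + \frac{2 \left(-2 + D\right)}{-7 + N}$)
$Y = 224$ ($Y = 32 \cdot 7 = 224$)
$\left(r{\left(10,H{\left(8,9 \right)} \right)} + 2181\right) \left(3515 + Y\right) = \left(16 + 2181\right) \left(3515 + 224\right) = 2197 \cdot 3739 = 8214583$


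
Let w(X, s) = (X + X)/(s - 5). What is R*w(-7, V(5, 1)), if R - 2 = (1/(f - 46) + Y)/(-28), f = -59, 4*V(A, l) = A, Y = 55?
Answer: 212/1575 ≈ 0.13460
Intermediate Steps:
V(A, l) = A/4
w(X, s) = 2*X/(-5 + s) (w(X, s) = (2*X)/(-5 + s) = 2*X/(-5 + s))
R = 53/1470 (R = 2 + (1/(-59 - 46) + 55)/(-28) = 2 - (1/(-105) + 55)/28 = 2 - (-1/105 + 55)/28 = 2 - 1/28*5774/105 = 2 - 2887/1470 = 53/1470 ≈ 0.036054)
R*w(-7, V(5, 1)) = 53*(2*(-7)/(-5 + (¼)*5))/1470 = 53*(2*(-7)/(-5 + 5/4))/1470 = 53*(2*(-7)/(-15/4))/1470 = 53*(2*(-7)*(-4/15))/1470 = (53/1470)*(56/15) = 212/1575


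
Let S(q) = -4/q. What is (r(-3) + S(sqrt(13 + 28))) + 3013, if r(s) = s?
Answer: 3010 - 4*sqrt(41)/41 ≈ 3009.4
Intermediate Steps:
(r(-3) + S(sqrt(13 + 28))) + 3013 = (-3 - 4/sqrt(13 + 28)) + 3013 = (-3 - 4*sqrt(41)/41) + 3013 = 3010 - 4*sqrt(41)/41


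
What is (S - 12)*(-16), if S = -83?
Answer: 1520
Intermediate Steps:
(S - 12)*(-16) = (-83 - 12)*(-16) = -95*(-16) = 1520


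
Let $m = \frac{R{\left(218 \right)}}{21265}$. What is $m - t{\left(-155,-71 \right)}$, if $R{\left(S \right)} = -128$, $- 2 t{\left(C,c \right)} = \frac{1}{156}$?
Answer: $- \frac{18671}{6634680} \approx -0.0028142$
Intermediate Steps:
$t{\left(C,c \right)} = - \frac{1}{312}$ ($t{\left(C,c \right)} = - \frac{1}{2 \cdot 156} = \left(- \frac{1}{2}\right) \frac{1}{156} = - \frac{1}{312}$)
$m = - \frac{128}{21265} \approx -0.0060193$
$m - t{\left(-155,-71 \right)} = - \frac{128}{21265} - - \frac{1}{312} = - \frac{128}{21265} + \frac{1}{312} = - \frac{18671}{6634680}$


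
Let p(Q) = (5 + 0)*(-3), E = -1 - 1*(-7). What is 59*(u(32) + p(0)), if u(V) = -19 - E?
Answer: -2360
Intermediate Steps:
E = 6 (E = -1 + 7 = 6)
p(Q) = -15 (p(Q) = 5*(-3) = -15)
u(V) = -25 (u(V) = -19 - 1*6 = -19 - 6 = -25)
59*(u(32) + p(0)) = 59*(-25 - 15) = 59*(-40) = -2360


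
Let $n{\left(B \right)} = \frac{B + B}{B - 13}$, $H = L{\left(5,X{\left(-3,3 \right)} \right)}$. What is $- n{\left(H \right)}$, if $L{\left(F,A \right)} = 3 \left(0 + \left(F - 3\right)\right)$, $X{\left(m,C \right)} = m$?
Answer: $\frac{12}{7} \approx 1.7143$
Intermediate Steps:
$L{\left(F,A \right)} = -9 + 3 F$ ($L{\left(F,A \right)} = 3 \left(0 + \left(F - 3\right)\right) = 3 \left(0 + \left(-3 + F\right)\right) = 3 \left(-3 + F\right) = -9 + 3 F$)
$H = 6$ ($H = -9 + 3 \cdot 5 = -9 + 15 = 6$)
$n{\left(B \right)} = \frac{2 B}{-13 + B}$
$- n{\left(H \right)} = - \frac{2 \cdot 6}{-13 + 6} = - \frac{2 \cdot 6}{-7} = - \frac{2 \cdot 6 \left(-1\right)}{7} = \left(-1\right) \left(- \frac{12}{7}\right) = \frac{12}{7}$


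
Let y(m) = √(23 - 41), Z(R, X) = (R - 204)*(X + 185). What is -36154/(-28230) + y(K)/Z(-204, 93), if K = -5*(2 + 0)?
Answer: 18077/14115 - I*√2/37808 ≈ 1.2807 - 3.7405e-5*I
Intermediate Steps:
Z(R, X) = (-204 + R)*(185 + X)
K = -10 (K = -5*2 = -10)
y(m) = 3*I*√2 (y(m) = √(-18) = 3*I*√2)
-36154/(-28230) + y(K)/Z(-204, 93) = -36154/(-28230) + (3*I*√2)/(-37740 - 204*93 + 185*(-204) - 204*93) = -36154*(-1/28230) + (3*I*√2)/(-37740 - 18972 - 37740 - 18972) = 18077/14115 + (3*I*√2)/(-113424) = 18077/14115 + (3*I*√2)*(-1/113424) = 18077/14115 - I*√2/37808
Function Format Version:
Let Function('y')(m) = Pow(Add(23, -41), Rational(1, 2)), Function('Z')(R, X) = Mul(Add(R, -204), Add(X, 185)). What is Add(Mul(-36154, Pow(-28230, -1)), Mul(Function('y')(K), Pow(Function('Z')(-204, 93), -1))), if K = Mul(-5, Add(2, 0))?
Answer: Add(Rational(18077, 14115), Mul(Rational(-1, 37808), I, Pow(2, Rational(1, 2)))) ≈ Add(1.2807, Mul(-3.7405e-5, I))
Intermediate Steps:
Function('Z')(R, X) = Mul(Add(-204, R), Add(185, X))
K = -10 (K = Mul(-5, 2) = -10)
Function('y')(m) = Mul(3, I, Pow(2, Rational(1, 2))) (Function('y')(m) = Pow(-18, Rational(1, 2)) = Mul(3, I, Pow(2, Rational(1, 2))))
Add(Mul(-36154, Pow(-28230, -1)), Mul(Function('y')(K), Pow(Function('Z')(-204, 93), -1))) = Add(Mul(-36154, Pow(-28230, -1)), Mul(Mul(3, I, Pow(2, Rational(1, 2))), Pow(Add(-37740, Mul(-204, 93), Mul(185, -204), Mul(-204, 93)), -1))) = Add(Mul(-36154, Rational(-1, 28230)), Mul(Mul(3, I, Pow(2, Rational(1, 2))), Pow(Add(-37740, -18972, -37740, -18972), -1))) = Add(Rational(18077, 14115), Mul(Mul(3, I, Pow(2, Rational(1, 2))), Pow(-113424, -1))) = Add(Rational(18077, 14115), Mul(Mul(3, I, Pow(2, Rational(1, 2))), Rational(-1, 113424))) = Add(Rational(18077, 14115), Mul(Rational(-1, 37808), I, Pow(2, Rational(1, 2))))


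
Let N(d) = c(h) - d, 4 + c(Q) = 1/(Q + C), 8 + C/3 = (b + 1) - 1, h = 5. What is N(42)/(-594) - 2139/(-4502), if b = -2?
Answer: 9236488/16713675 ≈ 0.55263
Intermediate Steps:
C = -30 (C = -24 + 3*((-2 + 1) - 1) = -24 + 3*(-1 - 1) = -24 + 3*(-2) = -24 - 6 = -30)
c(Q) = -4 + 1/(-30 + Q) (c(Q) = -4 + 1/(Q - 30) = -4 + 1/(-30 + Q))
N(d) = -101/25 - d (N(d) = (121 - 4*5)/(-30 + 5) - d = (121 - 20)/(-25) - d = -1/25*101 - d = -101/25 - d)
N(42)/(-594) - 2139/(-4502) = (-101/25 - 1*42)/(-594) - 2139/(-4502) = (-101/25 - 42)*(-1/594) - 2139*(-1/4502) = -1151/25*(-1/594) + 2139/4502 = 1151/14850 + 2139/4502 = 9236488/16713675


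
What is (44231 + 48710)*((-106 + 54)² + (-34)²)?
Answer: 358752260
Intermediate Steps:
(44231 + 48710)*((-106 + 54)² + (-34)²) = 92941*((-52)² + 1156) = 92941*(2704 + 1156) = 92941*3860 = 358752260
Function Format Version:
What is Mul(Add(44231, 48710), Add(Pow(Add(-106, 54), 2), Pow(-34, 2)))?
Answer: 358752260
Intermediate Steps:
Mul(Add(44231, 48710), Add(Pow(Add(-106, 54), 2), Pow(-34, 2))) = Mul(92941, Add(Pow(-52, 2), 1156)) = Mul(92941, Add(2704, 1156)) = Mul(92941, 3860) = 358752260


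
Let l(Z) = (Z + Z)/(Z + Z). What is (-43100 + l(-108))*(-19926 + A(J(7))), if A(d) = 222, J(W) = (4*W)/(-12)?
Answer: 849222696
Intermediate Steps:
l(Z) = 1 (l(Z) = (2*Z)/((2*Z)) = (2*Z)*(1/(2*Z)) = 1)
J(W) = -W/3 (J(W) = (4*W)*(-1/12) = -W/3)
(-43100 + l(-108))*(-19926 + A(J(7))) = (-43100 + 1)*(-19926 + 222) = -43099*(-19704) = 849222696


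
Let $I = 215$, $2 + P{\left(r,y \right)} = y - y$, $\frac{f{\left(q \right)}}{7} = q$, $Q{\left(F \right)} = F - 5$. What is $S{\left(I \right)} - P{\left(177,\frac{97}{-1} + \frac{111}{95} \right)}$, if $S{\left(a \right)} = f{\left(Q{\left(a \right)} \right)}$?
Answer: $1472$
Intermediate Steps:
$Q{\left(F \right)} = -5 + F$
$f{\left(q \right)} = 7 q$
$P{\left(r,y \right)} = -2$ ($P{\left(r,y \right)} = -2 + \left(y - y\right) = -2 + 0 = -2$)
$S{\left(a \right)} = -35 + 7 a$ ($S{\left(a \right)} = 7 \left(-5 + a\right) = -35 + 7 a$)
$S{\left(I \right)} - P{\left(177,\frac{97}{-1} + \frac{111}{95} \right)} = \left(-35 + 7 \cdot 215\right) - -2 = \left(-35 + 1505\right) + 2 = 1470 + 2 = 1472$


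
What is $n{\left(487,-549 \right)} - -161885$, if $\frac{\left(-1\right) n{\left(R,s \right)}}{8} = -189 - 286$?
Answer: $165685$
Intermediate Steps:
$n{\left(R,s \right)} = 3800$ ($n{\left(R,s \right)} = - 8 \left(-189 - 286\right) = \left(-8\right) \left(-475\right) = 3800$)
$n{\left(487,-549 \right)} - -161885 = 3800 - -161885 = 3800 + 161885 = 165685$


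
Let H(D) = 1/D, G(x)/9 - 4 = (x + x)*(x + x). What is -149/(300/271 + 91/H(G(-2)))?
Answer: -40379/4439280 ≈ -0.0090958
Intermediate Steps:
G(x) = 36 + 36*x**2 (G(x) = 36 + 9*((x + x)*(x + x)) = 36 + 9*((2*x)*(2*x)) = 36 + 9*(4*x**2) = 36 + 36*x**2)
-149/(300/271 + 91/H(G(-2))) = -149/(300/271 + 91/(1/(36 + 36*(-2)**2))) = -149/(300*(1/271) + 91/(1/(36 + 36*4))) = -149/(300/271 + 91/(1/(36 + 144))) = -149/(300/271 + 91/(1/180)) = -149/(300/271 + 91*180) = -149/(300/271 + 16380) = -149/4439280/271 = -149*271/4439280 = -40379/4439280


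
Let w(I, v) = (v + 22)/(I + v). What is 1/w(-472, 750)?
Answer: 139/386 ≈ 0.36010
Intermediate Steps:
w(I, v) = (22 + v)/(I + v)
1/w(-472, 750) = 1/((22 + 750)/(-472 + 750)) = 1/(772/278) = 1/((1/278)*772) = 1/(386/139) = 139/386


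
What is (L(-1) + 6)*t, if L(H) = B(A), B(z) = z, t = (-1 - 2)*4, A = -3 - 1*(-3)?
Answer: -72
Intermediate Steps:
A = 0 (A = -3 + 3 = 0)
t = -12 (t = -3*4 = -12)
L(H) = 0
(L(-1) + 6)*t = (0 + 6)*(-12) = 6*(-12) = -72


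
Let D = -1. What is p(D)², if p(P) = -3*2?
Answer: 36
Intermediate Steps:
p(P) = -6
p(D)² = (-6)² = 36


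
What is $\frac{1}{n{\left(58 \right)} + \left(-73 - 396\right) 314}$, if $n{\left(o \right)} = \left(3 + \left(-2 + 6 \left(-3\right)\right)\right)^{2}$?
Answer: $- \frac{1}{146977} \approx -6.8038 \cdot 10^{-6}$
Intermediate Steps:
$n{\left(o \right)} = 289$ ($n{\left(o \right)} = \left(3 - 20\right)^{2} = \left(-17\right)^{2} = 289$)
$\frac{1}{n{\left(58 \right)} + \left(-73 - 396\right) 314} = \frac{1}{289 + \left(-73 - 396\right) 314} = \frac{1}{289 - 147266} = \frac{1}{-146977} = - \frac{1}{146977}$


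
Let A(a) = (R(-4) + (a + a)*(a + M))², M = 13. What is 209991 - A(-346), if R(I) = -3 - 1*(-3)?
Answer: -53100540105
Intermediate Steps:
R(I) = 0 (R(I) = -3 + 3 = 0)
A(a) = 4*a²*(13 + a)² (A(a) = (0 + (a + a)*(a + 13))² = (0 + (2*a)*(13 + a))² = (0 + 2*a*(13 + a))² = (2*a*(13 + a))² = 4*a²*(13 + a)²)
209991 - A(-346) = 209991 - 4*(-346)²*(13 - 346)² = 209991 - 4*119716*(-333)² = 209991 - 4*119716*110889 = 209991 - 1*53100750096 = 209991 - 53100750096 = -53100540105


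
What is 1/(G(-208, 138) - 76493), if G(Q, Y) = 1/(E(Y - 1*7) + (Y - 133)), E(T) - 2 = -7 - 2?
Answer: -2/152987 ≈ -1.3073e-5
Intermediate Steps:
E(T) = -7 (E(T) = 2 + (-7 - 2) = 2 - 9 = -7)
G(Q, Y) = 1/(-140 + Y) (G(Q, Y) = 1/(-7 + (Y - 133)) = 1/(-7 + (-133 + Y)) = 1/(-140 + Y))
1/(G(-208, 138) - 76493) = 1/(1/(-140 + 138) - 76493) = 1/(1/(-2) - 76493) = 1/(-½ - 76493) = 1/(-152987/2) = -2/152987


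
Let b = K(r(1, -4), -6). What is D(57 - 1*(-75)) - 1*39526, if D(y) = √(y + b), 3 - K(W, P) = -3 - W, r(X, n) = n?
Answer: -39526 + √134 ≈ -39514.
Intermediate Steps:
K(W, P) = 6 + W (K(W, P) = 3 - (-3 - W) = 3 + (3 + W) = 6 + W)
b = 2 (b = 6 - 4 = 2)
D(y) = √(2 + y) (D(y) = √(y + 2) = √(2 + y))
D(57 - 1*(-75)) - 1*39526 = √(2 + (57 - 1*(-75))) - 1*39526 = √(2 + (57 + 75)) - 39526 = √(2 + 132) - 39526 = √134 - 39526 = -39526 + √134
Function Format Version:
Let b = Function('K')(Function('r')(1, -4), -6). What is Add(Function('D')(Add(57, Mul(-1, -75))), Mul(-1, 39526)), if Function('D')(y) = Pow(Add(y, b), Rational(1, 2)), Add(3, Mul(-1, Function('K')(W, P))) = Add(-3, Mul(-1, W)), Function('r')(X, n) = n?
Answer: Add(-39526, Pow(134, Rational(1, 2))) ≈ -39514.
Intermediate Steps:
Function('K')(W, P) = Add(6, W) (Function('K')(W, P) = Add(3, Mul(-1, Add(-3, Mul(-1, W)))) = Add(3, Add(3, W)) = Add(6, W))
b = 2 (b = Add(6, -4) = 2)
Function('D')(y) = Pow(Add(2, y), Rational(1, 2)) (Function('D')(y) = Pow(Add(y, 2), Rational(1, 2)) = Pow(Add(2, y), Rational(1, 2)))
Add(Function('D')(Add(57, Mul(-1, -75))), Mul(-1, 39526)) = Add(Pow(Add(2, Add(57, Mul(-1, -75))), Rational(1, 2)), Mul(-1, 39526)) = Add(Pow(Add(2, Add(57, 75)), Rational(1, 2)), -39526) = Add(Pow(Add(2, 132), Rational(1, 2)), -39526) = Add(Pow(134, Rational(1, 2)), -39526) = Add(-39526, Pow(134, Rational(1, 2)))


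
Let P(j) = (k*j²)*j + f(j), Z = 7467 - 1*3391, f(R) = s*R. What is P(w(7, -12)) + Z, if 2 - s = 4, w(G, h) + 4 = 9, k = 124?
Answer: 19566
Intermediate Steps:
w(G, h) = 5 (w(G, h) = -4 + 9 = 5)
s = -2 (s = 2 - 1*4 = 2 - 4 = -2)
f(R) = -2*R
Z = 4076 (Z = 7467 - 3391 = 4076)
P(j) = -2*j + 124*j³ (P(j) = (124*j²)*j - 2*j = 124*j³ - 2*j = -2*j + 124*j³)
P(w(7, -12)) + Z = (-2*5 + 124*5³) + 4076 = (-10 + 124*125) + 4076 = (-10 + 15500) + 4076 = 15490 + 4076 = 19566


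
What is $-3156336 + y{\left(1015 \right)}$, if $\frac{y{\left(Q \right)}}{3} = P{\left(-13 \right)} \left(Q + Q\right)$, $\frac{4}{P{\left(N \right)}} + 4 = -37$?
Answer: $- \frac{129434136}{41} \approx -3.1569 \cdot 10^{6}$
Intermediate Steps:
$P{\left(N \right)} = - \frac{4}{41}$ ($P{\left(N \right)} = \frac{4}{-4 - 37} = \frac{4}{-41} = 4 \left(- \frac{1}{41}\right) = - \frac{4}{41}$)
$y{\left(Q \right)} = - \frac{24 Q}{41}$ ($y{\left(Q \right)} = 3 \left(- \frac{4 \left(Q + Q\right)}{41}\right) = 3 \left(- \frac{4 \cdot 2 Q}{41}\right) = 3 \left(- \frac{8 Q}{41}\right) = - \frac{24 Q}{41}$)
$-3156336 + y{\left(1015 \right)} = -3156336 - \frac{24360}{41} = - \frac{129434136}{41}$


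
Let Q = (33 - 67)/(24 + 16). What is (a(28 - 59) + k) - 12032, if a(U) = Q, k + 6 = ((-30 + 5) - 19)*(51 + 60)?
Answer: -338457/20 ≈ -16923.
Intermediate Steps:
k = -4890 (k = -6 + ((-30 + 5) - 19)*(51 + 60) = -6 + (-25 - 19)*111 = -6 - 44*111 = -6 - 4884 = -4890)
Q = -17/20 (Q = -34/40 = -34*1/40 = -17/20 ≈ -0.85000)
a(U) = -17/20
(a(28 - 59) + k) - 12032 = (-17/20 - 4890) - 12032 = -97817/20 - 12032 = -338457/20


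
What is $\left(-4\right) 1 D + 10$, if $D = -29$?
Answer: $126$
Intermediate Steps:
$\left(-4\right) 1 D + 10 = \left(-4\right) 1 \left(-29\right) + 10 = \left(-4\right) \left(-29\right) + 10 = 116 + 10 = 126$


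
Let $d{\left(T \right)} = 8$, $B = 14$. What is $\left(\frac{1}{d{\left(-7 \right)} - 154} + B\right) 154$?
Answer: $\frac{157311}{73} \approx 2154.9$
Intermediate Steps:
$\left(\frac{1}{d{\left(-7 \right)} - 154} + B\right) 154 = \left(\frac{1}{8 - 154} + 14\right) 154 = \left(\frac{1}{-146} + 14\right) 154 = \left(- \frac{1}{146} + 14\right) 154 = \frac{2043}{146} \cdot 154 = \frac{157311}{73}$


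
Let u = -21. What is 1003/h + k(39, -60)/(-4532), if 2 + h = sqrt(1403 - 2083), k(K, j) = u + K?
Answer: -568969/193743 - 1003*I*sqrt(170)/342 ≈ -2.9367 - 38.238*I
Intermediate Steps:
k(K, j) = -21 + K
h = -2 + 2*I*sqrt(170) (h = -2 + sqrt(1403 - 2083) = -2 + sqrt(-680) = -2 + 2*I*sqrt(170) ≈ -2.0 + 26.077*I)
1003/h + k(39, -60)/(-4532) = 1003/(-2 + 2*I*sqrt(170)) + (-21 + 39)/(-4532) = 1003/(-2 + 2*I*sqrt(170)) + 18*(-1/4532) = 1003/(-2 + 2*I*sqrt(170)) - 9/2266 = -9/2266 + 1003/(-2 + 2*I*sqrt(170))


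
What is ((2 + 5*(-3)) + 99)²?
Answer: 7396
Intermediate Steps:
((2 + 5*(-3)) + 99)² = ((2 - 15) + 99)² = (-13 + 99)² = 86² = 7396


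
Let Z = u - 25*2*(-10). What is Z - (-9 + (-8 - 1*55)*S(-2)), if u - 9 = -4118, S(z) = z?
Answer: -3726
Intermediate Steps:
u = -4109 (u = 9 - 4118 = -4109)
Z = -3609 (Z = -4109 - 25*2*(-10) = -4109 - 50*(-10) = -4109 - 1*(-500) = -4109 + 500 = -3609)
Z - (-9 + (-8 - 1*55)*S(-2)) = -3609 - (-9 + (-8 - 1*55)*(-2)) = -3609 - (-9 + (-8 - 55)*(-2)) = -3609 - (-9 - 63*(-2)) = -3609 - (-9 + 126) = -3609 - 1*117 = -3609 - 117 = -3726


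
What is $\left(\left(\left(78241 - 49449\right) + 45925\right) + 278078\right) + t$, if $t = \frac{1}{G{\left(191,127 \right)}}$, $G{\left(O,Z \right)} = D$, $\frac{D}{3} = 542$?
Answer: $\frac{573644671}{1626} \approx 3.528 \cdot 10^{5}$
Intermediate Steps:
$D = 1626$ ($D = 3 \cdot 542 = 1626$)
$G{\left(O,Z \right)} = 1626$
$t = \frac{1}{1626} \approx 0.00061501$
$\left(\left(\left(78241 - 49449\right) + 45925\right) + 278078\right) + t = \left(\left(\left(78241 - 49449\right) + 45925\right) + 278078\right) + \frac{1}{1626} = \left(\left(28792 + 45925\right) + 278078\right) + \frac{1}{1626} = \left(74717 + 278078\right) + \frac{1}{1626} = 352795 + \frac{1}{1626} = \frac{573644671}{1626}$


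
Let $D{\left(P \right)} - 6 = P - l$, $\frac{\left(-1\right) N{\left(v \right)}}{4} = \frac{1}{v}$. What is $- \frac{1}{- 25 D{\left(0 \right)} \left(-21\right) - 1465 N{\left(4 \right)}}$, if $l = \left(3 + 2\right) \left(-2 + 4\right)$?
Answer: $\frac{1}{635} \approx 0.0015748$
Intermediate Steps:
$l = 10$ ($l = 5 \cdot 2 = 10$)
$N{\left(v \right)} = - \frac{4}{v}$
$D{\left(P \right)} = -4 + P$ ($D{\left(P \right)} = 6 + \left(P - 10\right) = 6 + \left(-10 + P\right) = -4 + P$)
$- \frac{1}{- 25 D{\left(0 \right)} \left(-21\right) - 1465 N{\left(4 \right)}} = - \frac{1}{- 25 \left(-4 + 0\right) \left(-21\right) - 1465 \left(- \frac{4}{4}\right)} = - \frac{1}{\left(-25\right) \left(-4\right) \left(-21\right) - 1465 \left(\left(-4\right) \frac{1}{4}\right)} = - \frac{1}{100 \left(-21\right) - -1465} = - \frac{1}{-2100 + 1465} = - \frac{1}{-635} = \left(-1\right) \left(- \frac{1}{635}\right) = \frac{1}{635}$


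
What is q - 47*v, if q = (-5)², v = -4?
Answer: 213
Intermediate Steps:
q = 25
q - 47*v = 25 - 47*(-4) = 25 + 188 = 213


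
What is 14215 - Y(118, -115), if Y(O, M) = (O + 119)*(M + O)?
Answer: 13504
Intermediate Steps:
Y(O, M) = (119 + O)*(M + O)
14215 - Y(118, -115) = 14215 - (118² + 119*(-115) + 119*118 - 115*118) = 14215 - (13924 - 13685 + 14042 - 13570) = 14215 - 1*711 = 14215 - 711 = 13504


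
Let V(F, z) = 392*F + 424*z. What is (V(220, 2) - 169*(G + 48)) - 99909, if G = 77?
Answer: -33946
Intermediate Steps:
(V(220, 2) - 169*(G + 48)) - 99909 = ((392*220 + 424*2) - 169*(77 + 48)) - 99909 = ((86240 + 848) - 169*125) - 99909 = (87088 - 21125) - 99909 = 65963 - 99909 = -33946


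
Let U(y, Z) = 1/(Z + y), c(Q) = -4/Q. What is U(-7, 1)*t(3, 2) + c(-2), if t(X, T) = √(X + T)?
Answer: 2 - √5/6 ≈ 1.6273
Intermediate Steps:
t(X, T) = √(T + X)
U(-7, 1)*t(3, 2) + c(-2) = √(2 + 3)/(1 - 7) - 4/(-2) = √5/(-6) - 4*(-½) = -√5/6 + 2 = 2 - √5/6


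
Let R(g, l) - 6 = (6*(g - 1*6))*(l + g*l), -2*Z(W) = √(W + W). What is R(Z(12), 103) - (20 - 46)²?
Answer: -670 + 3090*√6 ≈ 6898.9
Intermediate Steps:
Z(W) = -√2*√W/2 (Z(W) = -√(W + W)/2 = -√2*√W/2)
R(g, l) = 6 + (-36 + 6*g)*(l + g*l) (R(g, l) = 6 + (6*(g - 1*6))*(l + g*l) = 6 + (6*(g - 6))*(l + g*l) = 6 + (6*(-6 + g))*(l + g*l) = 6 + (-36 + 6*g)*(l + g*l))
R(Z(12), 103) - (20 - 46)² = (6 - 36*103 - 30*(-√2*√12/2)*103 + 6*103*(-√2*√12/2)²) - (20 - 46)² = (6 - 3708 - 30*(-√2*2*√3/2)*103 + 6*103*(-√2*2*√3/2)²) - 1*(-26)² = (6 - 3708 - 30*(-√6)*103 + 6*103*(-√6)²) - 1*676 = (6 - 3708 + 3090*√6 + 6*103*6) - 676 = (6 - 3708 + 3090*√6 + 3708) - 676 = (6 + 3090*√6) - 676 = -670 + 3090*√6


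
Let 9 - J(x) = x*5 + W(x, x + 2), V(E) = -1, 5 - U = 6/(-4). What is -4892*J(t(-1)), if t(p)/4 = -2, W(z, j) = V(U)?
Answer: -244600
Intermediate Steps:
U = 13/2 (U = 5 - 6/(-4) = 5 - 6*(-1)/4 = 5 - 1*(-3/2) = 5 + 3/2 = 13/2 ≈ 6.5000)
W(z, j) = -1
t(p) = -8 (t(p) = 4*(-2) = -8)
J(x) = 10 - 5*x (J(x) = 9 - (x*5 - 1) = 9 - (5*x - 1) = 9 - (-1 + 5*x) = 9 + (1 - 5*x) = 10 - 5*x)
-4892*J(t(-1)) = -4892*(10 - 5*(-8)) = -4892*(10 + 40) = -4892*50 = -244600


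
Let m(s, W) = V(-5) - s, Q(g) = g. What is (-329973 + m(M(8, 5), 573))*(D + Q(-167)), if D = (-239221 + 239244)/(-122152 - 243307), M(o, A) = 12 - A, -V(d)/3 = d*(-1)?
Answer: 649682191020/11789 ≈ 5.5109e+7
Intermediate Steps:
V(d) = 3*d (V(d) = -3*d*(-1) = -(-3)*d = 3*d)
m(s, W) = -15 - s (m(s, W) = 3*(-5) - s = -15 - s)
D = -23/365459 (D = 23/(-365459) = 23*(-1/365459) = -23/365459 ≈ -6.2935e-5)
(-329973 + m(M(8, 5), 573))*(D + Q(-167)) = (-329973 + (-15 - (12 - 1*5)))*(-23/365459 - 167) = (-329973 + (-15 - (12 - 5)))*(-61031676/365459) = (-329973 + (-15 - 1*7))*(-61031676/365459) = (-329973 + (-15 - 7))*(-61031676/365459) = (-329973 - 22)*(-61031676/365459) = -329995*(-61031676/365459) = 649682191020/11789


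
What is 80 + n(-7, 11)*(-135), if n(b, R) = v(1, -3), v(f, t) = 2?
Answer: -190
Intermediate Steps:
n(b, R) = 2
80 + n(-7, 11)*(-135) = 80 + 2*(-135) = 80 - 270 = -190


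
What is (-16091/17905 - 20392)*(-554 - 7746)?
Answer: 606123852660/3581 ≈ 1.6926e+8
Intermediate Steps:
(-16091/17905 - 20392)*(-554 - 7746) = (-16091*1/17905 - 20392)*(-8300) = (-16091/17905 - 20392)*(-8300) = -365134851/17905*(-8300) = 606123852660/3581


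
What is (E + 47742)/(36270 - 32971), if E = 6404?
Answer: 54146/3299 ≈ 16.413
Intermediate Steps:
(E + 47742)/(36270 - 32971) = (6404 + 47742)/(36270 - 32971) = 54146/3299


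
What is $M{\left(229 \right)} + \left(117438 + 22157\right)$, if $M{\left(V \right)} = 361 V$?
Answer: $222264$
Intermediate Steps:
$M{\left(229 \right)} + \left(117438 + 22157\right) = 361 \cdot 229 + \left(117438 + 22157\right) = 82669 + 139595 = 222264$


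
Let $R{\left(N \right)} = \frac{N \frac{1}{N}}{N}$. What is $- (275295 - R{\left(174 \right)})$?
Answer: $- \frac{47901329}{174} \approx -2.753 \cdot 10^{5}$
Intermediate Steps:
$R{\left(N \right)} = \frac{1}{N}$ ($R{\left(N \right)} = 1 \frac{1}{N} = \frac{1}{N}$)
$- (275295 - R{\left(174 \right)}) = - (275295 - \frac{1}{174}) = \left(-1\right) \frac{47901329}{174} = - \frac{47901329}{174}$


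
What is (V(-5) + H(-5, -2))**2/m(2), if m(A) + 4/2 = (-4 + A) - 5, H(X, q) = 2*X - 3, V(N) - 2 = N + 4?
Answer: -16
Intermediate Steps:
V(N) = 6 + N (V(N) = 2 + (N + 4) = 2 + (4 + N) = 6 + N)
H(X, q) = -3 + 2*X
m(A) = -11 + A (m(A) = -2 + ((-4 + A) - 5) = -2 + (-9 + A) = -11 + A)
(V(-5) + H(-5, -2))**2/m(2) = ((6 - 5) + (-3 + 2*(-5)))**2/(-11 + 2) = (1 + (-3 - 10))**2/(-9) = -(1 - 13)**2/9 = -1/9*(-12)**2 = -1/9*144 = -16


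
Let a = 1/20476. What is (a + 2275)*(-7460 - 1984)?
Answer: -109982229261/5119 ≈ -2.1485e+7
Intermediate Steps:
a = 1/20476 ≈ 4.8838e-5
(a + 2275)*(-7460 - 1984) = (1/20476 + 2275)*(-7460 - 1984) = (46582901/20476)*(-9444) = -109982229261/5119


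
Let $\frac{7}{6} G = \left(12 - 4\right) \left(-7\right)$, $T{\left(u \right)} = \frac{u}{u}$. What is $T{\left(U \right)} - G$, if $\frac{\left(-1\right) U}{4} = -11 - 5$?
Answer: $49$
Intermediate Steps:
$U = 64$ ($U = - 4 \left(-11 - 5\right) = \left(-4\right) \left(-16\right) = 64$)
$T{\left(u \right)} = 1$
$G = -48$ ($G = \frac{6 \left(12 - 4\right) \left(-7\right)}{7} = \frac{6 \cdot 8 \left(-7\right)}{7} = \frac{6}{7} \left(-56\right) = -48$)
$T{\left(U \right)} - G = 1 - -48 = 1 + 48 = 49$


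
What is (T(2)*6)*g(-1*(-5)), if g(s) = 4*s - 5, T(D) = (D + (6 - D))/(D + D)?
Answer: 135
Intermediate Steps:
T(D) = 3/D (T(D) = 6/((2*D)) = 6*(1/(2*D)) = 3/D)
g(s) = -5 + 4*s
(T(2)*6)*g(-1*(-5)) = ((3/2)*6)*(-5 + 4*(-1*(-5))) = ((3*(1/2))*6)*(-5 + 4*5) = ((3/2)*6)*(-5 + 20) = 9*15 = 135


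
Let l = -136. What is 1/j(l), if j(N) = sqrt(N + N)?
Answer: -I*sqrt(17)/68 ≈ -0.060634*I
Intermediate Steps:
j(N) = sqrt(2)*sqrt(N) (j(N) = sqrt(2*N) = sqrt(2)*sqrt(N))
1/j(l) = 1/(sqrt(2)*sqrt(-136)) = 1/(sqrt(2)*(2*I*sqrt(34))) = 1/(4*I*sqrt(17)) = -I*sqrt(17)/68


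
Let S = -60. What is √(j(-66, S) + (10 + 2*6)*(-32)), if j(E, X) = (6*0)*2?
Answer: 8*I*√11 ≈ 26.533*I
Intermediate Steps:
j(E, X) = 0 (j(E, X) = 0*2 = 0)
√(j(-66, S) + (10 + 2*6)*(-32)) = √(0 + (10 + 2*6)*(-32)) = √(0 + (10 + 12)*(-32)) = √(0 + 22*(-32)) = √(0 - 704) = √(-704) = 8*I*√11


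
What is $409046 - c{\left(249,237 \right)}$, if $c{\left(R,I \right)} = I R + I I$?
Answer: $293864$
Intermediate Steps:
$c{\left(R,I \right)} = I^{2} + I R$ ($c{\left(R,I \right)} = I R + I^{2} = I^{2} + I R$)
$409046 - c{\left(249,237 \right)} = 409046 - 237 \left(237 + 249\right) = 409046 - 237 \cdot 486 = 409046 - 115182 = 293864$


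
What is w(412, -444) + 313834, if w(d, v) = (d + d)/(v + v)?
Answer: 34835471/111 ≈ 3.1383e+5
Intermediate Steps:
w(d, v) = d/v (w(d, v) = (2*d)/((2*v)) = (2*d)*(1/(2*v)) = d/v)
w(412, -444) + 313834 = 412/(-444) + 313834 = 412*(-1/444) + 313834 = -103/111 + 313834 = 34835471/111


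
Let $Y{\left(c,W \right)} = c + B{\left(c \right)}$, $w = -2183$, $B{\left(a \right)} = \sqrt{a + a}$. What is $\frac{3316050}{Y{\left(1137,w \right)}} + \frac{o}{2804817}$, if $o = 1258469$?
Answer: $\frac{1860468355033}{636693459} - \frac{221070 \sqrt{2274}}{86033} \approx 2799.5$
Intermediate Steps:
$B{\left(a \right)} = \sqrt{2} \sqrt{a}$ ($B{\left(a \right)} = \sqrt{2 a} = \sqrt{2} \sqrt{a}$)
$Y{\left(c,W \right)} = c + \sqrt{2} \sqrt{c}$
$\frac{3316050}{Y{\left(1137,w \right)}} + \frac{o}{2804817} = \frac{3316050}{1137 + \sqrt{2} \sqrt{1137}} + \frac{1258469}{2804817} = \frac{3316050}{1137 + \sqrt{2274}} + 1258469 \cdot \frac{1}{2804817} = \frac{3316050}{1137 + \sqrt{2274}} + \frac{1258469}{2804817} = \frac{1258469}{2804817} + \frac{3316050}{1137 + \sqrt{2274}}$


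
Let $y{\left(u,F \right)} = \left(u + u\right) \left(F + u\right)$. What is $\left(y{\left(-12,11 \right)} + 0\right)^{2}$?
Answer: $576$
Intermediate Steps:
$y{\left(u,F \right)} = 2 u \left(F + u\right)$
$\left(y{\left(-12,11 \right)} + 0\right)^{2} = \left(2 \left(-12\right) \left(11 - 12\right) + 0\right)^{2} = \left(2 \left(-12\right) \left(-1\right) + 0\right)^{2} = \left(24 + 0\right)^{2} = 24^{2} = 576$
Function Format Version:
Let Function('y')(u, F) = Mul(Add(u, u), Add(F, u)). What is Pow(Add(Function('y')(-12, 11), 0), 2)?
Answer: 576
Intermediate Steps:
Function('y')(u, F) = Mul(2, u, Add(F, u)) (Function('y')(u, F) = Mul(Mul(2, u), Add(F, u)) = Mul(2, u, Add(F, u)))
Pow(Add(Function('y')(-12, 11), 0), 2) = Pow(Add(Mul(2, -12, Add(11, -12)), 0), 2) = Pow(Add(Mul(2, -12, -1), 0), 2) = Pow(Add(24, 0), 2) = Pow(24, 2) = 576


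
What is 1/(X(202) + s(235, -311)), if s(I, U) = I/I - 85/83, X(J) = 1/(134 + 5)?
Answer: -11537/195 ≈ -59.164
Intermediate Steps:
X(J) = 1/139
s(I, U) = -2/83 (s(I, U) = 1 - 85*1/83 = 1 - 85/83 = -2/83)
1/(X(202) + s(235, -311)) = 1/(1/139 - 2/83) = 1/(-195/11537) = -11537/195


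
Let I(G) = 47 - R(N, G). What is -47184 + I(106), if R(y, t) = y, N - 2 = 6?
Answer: -47145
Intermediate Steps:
N = 8 (N = 2 + 6 = 8)
I(G) = 39 (I(G) = 47 - 1*8 = 47 - 8 = 39)
-47184 + I(106) = -47184 + 39 = -47145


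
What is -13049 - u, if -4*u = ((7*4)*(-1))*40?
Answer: -13329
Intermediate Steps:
u = 280 (u = -(7*4)*(-1)*40/4 = -28*(-1)*40/4 = -(-7)*40 = -¼*(-1120) = 280)
-13049 - u = -13049 - 1*280 = -13049 - 280 = -13329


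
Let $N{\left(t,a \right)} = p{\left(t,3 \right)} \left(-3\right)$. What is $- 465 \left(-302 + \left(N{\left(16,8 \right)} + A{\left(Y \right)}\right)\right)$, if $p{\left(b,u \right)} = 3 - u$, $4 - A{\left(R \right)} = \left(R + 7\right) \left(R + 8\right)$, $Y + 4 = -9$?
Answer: $152520$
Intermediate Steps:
$Y = -13$ ($Y = -4 - 9 = -13$)
$A{\left(R \right)} = 4 - \left(7 + R\right) \left(8 + R\right)$ ($A{\left(R \right)} = 4 - \left(R + 7\right) \left(R + 8\right) = 4 - \left(7 + R\right) \left(8 + R\right)$)
$N{\left(t,a \right)} = 0$ ($N{\left(t,a \right)} = \left(3 - 3\right) \left(-3\right) = 0 \left(-3\right) = 0$)
$- 465 \left(-302 + \left(N{\left(16,8 \right)} + A{\left(Y \right)}\right)\right) = - 465 \left(-302 + \left(0 - 26\right)\right) = - 465 \left(-302 - 26\right) = \left(-465\right) \left(-328\right) = 152520$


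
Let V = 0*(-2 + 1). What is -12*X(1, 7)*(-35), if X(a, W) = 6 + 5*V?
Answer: 2520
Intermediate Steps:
V = 0 (V = 0*(-1) = 0)
X(a, W) = 6 (X(a, W) = 6 + 5*0 = 6 + 0 = 6)
-12*X(1, 7)*(-35) = -12*6*(-35) = -72*(-35) = 2520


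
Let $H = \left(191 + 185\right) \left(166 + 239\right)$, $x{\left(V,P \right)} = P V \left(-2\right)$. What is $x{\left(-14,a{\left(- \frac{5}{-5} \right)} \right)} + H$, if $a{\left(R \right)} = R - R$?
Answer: $152280$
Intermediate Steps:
$a{\left(R \right)} = 0$
$x{\left(V,P \right)} = - 2 P V$
$H = 152280$ ($H = 376 \cdot 405 = 152280$)
$x{\left(-14,a{\left(- \frac{5}{-5} \right)} \right)} + H = \left(-2\right) 0 \left(-14\right) + 152280 = 0 + 152280 = 152280$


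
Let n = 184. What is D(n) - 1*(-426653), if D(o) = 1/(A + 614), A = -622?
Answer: 3413223/8 ≈ 4.2665e+5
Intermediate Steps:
D(o) = -⅛ (D(o) = 1/(-622 + 614) = 1/(-8) = -⅛)
D(n) - 1*(-426653) = -⅛ - 1*(-426653) = -⅛ + 426653 = 3413223/8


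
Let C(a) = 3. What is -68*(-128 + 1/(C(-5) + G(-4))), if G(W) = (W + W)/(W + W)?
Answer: 8687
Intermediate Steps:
G(W) = 1 (G(W) = (2*W)/((2*W)) = (2*W)*(1/(2*W)) = 1)
-68*(-128 + 1/(C(-5) + G(-4))) = -68*(-128 + 1/(3 + 1)) = -68*(-128 + 1/4) = -68*(-128 + ¼) = -68*(-511/4) = 8687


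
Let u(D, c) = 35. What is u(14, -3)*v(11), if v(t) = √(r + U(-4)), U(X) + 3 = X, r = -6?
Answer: 35*I*√13 ≈ 126.19*I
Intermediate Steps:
U(X) = -3 + X
v(t) = I*√13 (v(t) = √(-6 + (-3 - 4)) = √(-6 - 7) = √(-13) = I*√13)
u(14, -3)*v(11) = 35*(I*√13) = 35*I*√13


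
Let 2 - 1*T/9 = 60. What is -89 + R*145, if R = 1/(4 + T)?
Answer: -46247/518 ≈ -89.280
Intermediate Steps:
T = -522 (T = 18 - 9*60 = 18 - 540 = -522)
R = -1/518 (R = 1/(4 - 522) = 1/(-518) = -1/518 ≈ -0.0019305)
-89 + R*145 = -89 - 1/518*145 = -89 - 145/518 = -46247/518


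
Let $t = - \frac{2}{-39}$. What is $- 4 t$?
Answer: $- \frac{8}{39} \approx -0.20513$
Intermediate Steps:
$t = \frac{2}{39}$ ($t = \left(-2\right) \left(- \frac{1}{39}\right) = \frac{2}{39} \approx 0.051282$)
$- 4 t = \left(-4\right) \frac{2}{39} = - \frac{8}{39}$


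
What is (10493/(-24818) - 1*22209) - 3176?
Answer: -630015423/24818 ≈ -25385.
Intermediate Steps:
(10493/(-24818) - 1*22209) - 3176 = (10493*(-1/24818) - 22209) - 3176 = (-10493/24818 - 22209) - 3176 = -551193455/24818 - 3176 = -630015423/24818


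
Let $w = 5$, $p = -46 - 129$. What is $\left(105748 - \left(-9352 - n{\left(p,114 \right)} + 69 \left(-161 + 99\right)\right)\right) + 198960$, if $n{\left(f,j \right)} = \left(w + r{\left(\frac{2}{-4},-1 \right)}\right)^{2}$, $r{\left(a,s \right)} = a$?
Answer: $\frac{1273433}{4} \approx 3.1836 \cdot 10^{5}$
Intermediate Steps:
$p = -175$
$n{\left(f,j \right)} = \frac{81}{4}$ ($n{\left(f,j \right)} = \left(5 + \frac{2}{-4}\right)^{2} = \left(5 + 2 \left(- \frac{1}{4}\right)\right)^{2} = \left(5 - \frac{1}{2}\right)^{2} = \left(\frac{9}{2}\right)^{2} = \frac{81}{4}$)
$\left(105748 - \left(-9352 - n{\left(p,114 \right)} + 69 \left(-161 + 99\right)\right)\right) + 198960 = \left(105748 + \left(\left(9352 + \frac{81}{4}\right) - 69 \left(-161 + 99\right)\right)\right) + 198960 = \left(105748 + \left(\frac{37489}{4} - -4278\right)\right) + 198960 = \left(105748 + \left(\frac{37489}{4} + 4278\right)\right) + 198960 = \left(105748 + \frac{54601}{4}\right) + 198960 = \frac{477593}{4} + 198960 = \frac{1273433}{4}$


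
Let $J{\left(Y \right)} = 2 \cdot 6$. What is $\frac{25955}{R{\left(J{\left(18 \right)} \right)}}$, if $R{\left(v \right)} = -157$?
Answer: $- \frac{25955}{157} \approx -165.32$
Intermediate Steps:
$J{\left(Y \right)} = 12$
$\frac{25955}{R{\left(J{\left(18 \right)} \right)}} = \frac{25955}{-157} = 25955 \left(- \frac{1}{157}\right) = - \frac{25955}{157}$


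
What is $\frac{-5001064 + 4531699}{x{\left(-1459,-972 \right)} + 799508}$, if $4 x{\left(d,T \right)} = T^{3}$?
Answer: $\frac{469365}{228783004} \approx 0.0020516$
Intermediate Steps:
$x{\left(d,T \right)} = \frac{T^{3}}{4}$
$\frac{-5001064 + 4531699}{x{\left(-1459,-972 \right)} + 799508} = \frac{-5001064 + 4531699}{\frac{\left(-972\right)^{3}}{4} + 799508} = - \frac{469365}{\frac{1}{4} \left(-918330048\right) + 799508} = - \frac{469365}{-229582512 + 799508} = - \frac{469365}{-228783004} = \left(-469365\right) \left(- \frac{1}{228783004}\right) = \frac{469365}{228783004}$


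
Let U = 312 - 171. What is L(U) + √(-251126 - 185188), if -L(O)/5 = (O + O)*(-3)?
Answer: 4230 + I*√436314 ≈ 4230.0 + 660.54*I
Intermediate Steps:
U = 141
L(O) = 30*O (L(O) = -5*(O + O)*(-3) = -5*2*O*(-3) = -(-30)*O = 30*O)
L(U) + √(-251126 - 185188) = 30*141 + √(-251126 - 185188) = 4230 + √(-436314) = 4230 + I*√436314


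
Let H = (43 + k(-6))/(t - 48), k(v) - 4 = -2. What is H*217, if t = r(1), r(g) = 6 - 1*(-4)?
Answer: -9765/38 ≈ -256.97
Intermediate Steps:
r(g) = 10 (r(g) = 6 + 4 = 10)
k(v) = 2 (k(v) = 4 - 2 = 2)
t = 10
H = -45/38 (H = (43 + 2)/(10 - 48) = 45/(-38) = 45*(-1/38) = -45/38 ≈ -1.1842)
H*217 = -45/38*217 = -9765/38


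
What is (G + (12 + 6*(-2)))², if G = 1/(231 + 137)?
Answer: 1/135424 ≈ 7.3842e-6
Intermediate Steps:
G = 1/368 ≈ 0.0027174
(G + (12 + 6*(-2)))² = (1/368 + (12 + 6*(-2)))² = (1/368 + (12 - 12))² = (1/368 + 0)² = (1/368)² = 1/135424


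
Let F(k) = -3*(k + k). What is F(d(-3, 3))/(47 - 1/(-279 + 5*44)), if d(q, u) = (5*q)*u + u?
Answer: 7434/1387 ≈ 5.3598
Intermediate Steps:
d(q, u) = u + 5*q*u (d(q, u) = 5*q*u + u = u + 5*q*u)
F(k) = -6*k
F(d(-3, 3))/(47 - 1/(-279 + 5*44)) = (-18*(1 + 5*(-3)))/(47 - 1/(-279 + 5*44)) = (-18*(1 - 15))/(47 - 1/(-279 + 220)) = (-18*(-14))/(47 - 1/(-59)) = (-6*(-42))/(47 - 1*(-1/59)) = 252/(47 + 1/59) = 252/(2774/59) = 252*(59/2774) = 7434/1387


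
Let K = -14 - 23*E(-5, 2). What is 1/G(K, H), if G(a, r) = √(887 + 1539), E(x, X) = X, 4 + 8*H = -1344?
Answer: √2426/2426 ≈ 0.020303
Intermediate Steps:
H = -337/2 (H = -½ + (⅛)*(-1344) = -½ - 168 = -337/2 ≈ -168.50)
K = -60 (K = -14 - 23*2 = -14 - 46 = -60)
G(a, r) = √2426
1/G(K, H) = 1/(√2426) = √2426/2426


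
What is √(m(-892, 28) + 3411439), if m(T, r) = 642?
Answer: √3412081 ≈ 1847.2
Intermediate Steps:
√(m(-892, 28) + 3411439) = √(642 + 3411439) = √3412081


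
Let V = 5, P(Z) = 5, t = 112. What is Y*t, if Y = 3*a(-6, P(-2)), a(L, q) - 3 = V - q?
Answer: 1008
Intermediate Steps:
a(L, q) = 8 - q (a(L, q) = 3 + (5 - q) = 8 - q)
Y = 9 (Y = 3*(8 - 1*5) = 3*(8 - 5) = 3*3 = 9)
Y*t = 9*112 = 1008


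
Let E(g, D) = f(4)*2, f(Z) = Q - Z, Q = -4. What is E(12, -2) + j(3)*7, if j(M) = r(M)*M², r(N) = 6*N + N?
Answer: 1307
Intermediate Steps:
r(N) = 7*N
f(Z) = -4 - Z
j(M) = 7*M³ (j(M) = (7*M)*M² = 7*M³)
E(g, D) = -16 (E(g, D) = (-4 - 1*4)*2 = (-4 - 4)*2 = -8*2 = -16)
E(12, -2) + j(3)*7 = -16 + (7*3³)*7 = -16 + (7*27)*7 = -16 + 189*7 = -16 + 1323 = 1307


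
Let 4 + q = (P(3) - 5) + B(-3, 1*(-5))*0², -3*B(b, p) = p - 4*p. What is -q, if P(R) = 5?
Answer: 4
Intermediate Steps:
B(b, p) = p (B(b, p) = -(p - 4*p)/3 = -(-1)*p = p)
q = -4 (q = -4 + ((5 - 5) + (1*(-5))*0²) = -4 + (0 - 5*0) = -4 + (0 + 0) = -4 + 0 = -4)
-q = -1*(-4) = 4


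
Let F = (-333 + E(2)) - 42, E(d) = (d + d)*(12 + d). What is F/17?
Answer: -319/17 ≈ -18.765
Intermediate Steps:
E(d) = 2*d*(12 + d) (E(d) = (2*d)*(12 + d) = 2*d*(12 + d))
F = -319 (F = (-333 + 2*2*(12 + 2)) - 42 = (-333 + 2*2*14) - 42 = (-333 + 56) - 42 = -277 - 42 = -319)
F/17 = -319/17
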